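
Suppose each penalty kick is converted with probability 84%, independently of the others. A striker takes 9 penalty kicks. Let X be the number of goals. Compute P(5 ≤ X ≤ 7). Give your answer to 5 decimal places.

X ~ Binomial(9, 0.84); P(5 ≤ X ≤ 7) = Σ C(9,k) p^k (1−p)^(9−k) over k:
  k=5: C(9,5)·0.84^5·0.16^4 = 0.0345340
  k=6: C(9,6)·0.84^6·0.16^3 = 0.1208690
  k=7: C(9,7)·0.84^7·0.16^2 = 0.2719553
Total = 0.4273583

0.42736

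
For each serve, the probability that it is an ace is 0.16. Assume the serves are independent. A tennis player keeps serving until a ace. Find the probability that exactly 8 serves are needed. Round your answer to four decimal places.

0.0472

Geometric (trials to first success), p = 0.16.
P(Y = 8) = (1−p)^7 · p = 0.29509 · 0.16 = 0.047214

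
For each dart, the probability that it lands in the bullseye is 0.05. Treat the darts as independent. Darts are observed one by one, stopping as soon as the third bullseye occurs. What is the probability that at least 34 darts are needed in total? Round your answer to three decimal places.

Needing more than 33 darts ⇔ fewer than 3 successes in the first 33. With X ~ Binomial(33, 0.05), P(Y > 33) = P(X ≤ 2).
  k=0: C(33,0)·0.05^0·0.95^33 = 0.18403
  k=1: C(33,1)·0.05^1·0.95^32 = 0.31962
  k=2: C(33,2)·0.05^2·0.95^31 = 0.26916
P(X ≤ 2) = 0.77281

0.773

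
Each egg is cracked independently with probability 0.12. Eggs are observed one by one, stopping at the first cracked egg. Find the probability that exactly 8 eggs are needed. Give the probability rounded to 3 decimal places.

0.049

Geometric (trials to first success), p = 0.12.
P(Y = 8) = (1−p)^7 · p = 0.40868 · 0.12 = 0.04904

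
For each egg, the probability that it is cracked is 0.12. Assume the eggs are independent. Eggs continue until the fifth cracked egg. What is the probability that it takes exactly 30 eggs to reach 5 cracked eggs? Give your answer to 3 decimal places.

0.024

Y = trial on which the fifth success occurs; negative binomial, r=5, p=0.12.
P(Y=30) = C(29,4) · p^5 · (1−p)^25
= 23751 · 2.4883e-05 · 0.040932 = 0.02419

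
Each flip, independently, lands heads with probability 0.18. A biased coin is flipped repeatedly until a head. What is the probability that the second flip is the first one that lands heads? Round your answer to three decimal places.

Geometric (trials to first success), p = 0.18.
P(Y = 2) = (1−p)^1 · p = 0.82 · 0.18 = 0.14760

0.148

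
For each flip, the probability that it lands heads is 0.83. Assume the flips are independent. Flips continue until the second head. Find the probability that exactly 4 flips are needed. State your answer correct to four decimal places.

0.0597

Y = trial on which the second success occurs; negative binomial, r=2, p=0.83.
P(Y=4) = C(3,1) · p^2 · (1−p)^2
= 3 · 0.6889 · 0.0289 = 0.059728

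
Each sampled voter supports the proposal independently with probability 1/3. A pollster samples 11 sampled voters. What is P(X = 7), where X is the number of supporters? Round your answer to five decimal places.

X ~ Binomial(n=11, p=0.333333).
P(X=7) = C(11,7) · p^7 · (1−p)^4
= 330 · 0.00045725 · 0.19753 = 0.0298058

0.02981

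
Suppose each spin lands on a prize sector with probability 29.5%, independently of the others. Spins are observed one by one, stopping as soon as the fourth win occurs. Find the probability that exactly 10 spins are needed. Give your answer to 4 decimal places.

Y = trial on which the fourth success occurs; negative binomial, r=4, p=0.295.
P(Y=10) = C(9,3) · p^4 · (1−p)^6
= 84 · 0.0075734 · 0.12278 = 0.078109

0.0781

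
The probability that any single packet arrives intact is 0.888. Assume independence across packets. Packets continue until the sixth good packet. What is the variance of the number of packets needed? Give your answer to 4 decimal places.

0.8522

Y = total packets until the sixth success; negative binomial with r=6, p=0.888.
Var(Y) = r(1−p)/p² = 6·0.112 / 0.888² = 0.852204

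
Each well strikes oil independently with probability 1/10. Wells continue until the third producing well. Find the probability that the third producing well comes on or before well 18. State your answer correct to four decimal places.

0.2662

Finishing within 18 wells ⇔ at least 3 successes in the first 18. With X ~ Binomial(18, 0.10), P(Y ≤ 18) = 1 − P(X ≤ 2).
  k=0: C(18,0)·0.10^0·0.90^18 = 0.150095
  k=1: C(18,1)·0.10^1·0.90^17 = 0.300189
  k=2: C(18,2)·0.10^2·0.90^16 = 0.283512
1 − 0.733796 = 0.266204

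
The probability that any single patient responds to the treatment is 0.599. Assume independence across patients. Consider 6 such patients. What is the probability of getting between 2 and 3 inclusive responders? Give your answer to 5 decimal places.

X ~ Binomial(6, 0.599); P(2 ≤ X ≤ 3) = Σ C(6,k) p^k (1−p)^(6−k) over k:
  k=2: C(6,2)·0.599^2·0.401^4 = 0.1391626
  k=3: C(6,3)·0.599^3·0.401^3 = 0.2771683
Total = 0.4163309

0.41633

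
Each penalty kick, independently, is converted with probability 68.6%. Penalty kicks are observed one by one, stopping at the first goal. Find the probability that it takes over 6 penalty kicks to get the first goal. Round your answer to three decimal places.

0.001

Y = number of penalty kicks to the first success; geometric, p = 0.686.
P(Y > 6) = P(first 6 all fail) = (1−p)^6 = 0.00096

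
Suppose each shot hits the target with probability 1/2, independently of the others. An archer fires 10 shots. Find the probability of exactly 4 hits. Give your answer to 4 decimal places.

X ~ Binomial(n=10, p=0.50).
P(X=4) = C(10,4) · p^4 · (1−p)^6
= 210 · 0.0625 · 0.015625 = 0.205078

0.2051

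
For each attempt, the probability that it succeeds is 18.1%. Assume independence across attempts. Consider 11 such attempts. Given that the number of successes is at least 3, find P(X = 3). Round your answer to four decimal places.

X ~ Binomial(11, 0.181). Want P(X=3 | X≥3) = P(X=3) / P(X≥3).
P(X=3) = C(11,3)·0.181^3·0.819^8 = 0.198057
P(X≥3) = 1 − 0.111205 − 0.270340 − 0.298727 = 0.319728
Ratio = 0.198057 / 0.319728 = 0.619456

0.6195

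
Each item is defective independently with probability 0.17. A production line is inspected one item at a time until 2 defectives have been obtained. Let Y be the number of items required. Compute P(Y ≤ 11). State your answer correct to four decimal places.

0.5811

Finishing within 11 items ⇔ at least 2 successes in the first 11. With X ~ Binomial(11, 0.17), P(Y ≤ 11) = 1 − P(X ≤ 1).
  k=0: C(11,0)·0.17^0·0.83^11 = 0.128783
  k=1: C(11,1)·0.17^1·0.83^10 = 0.290150
1 − 0.418933 = 0.581067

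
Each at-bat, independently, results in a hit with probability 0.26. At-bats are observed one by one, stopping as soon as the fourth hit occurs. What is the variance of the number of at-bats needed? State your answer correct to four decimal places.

43.7870

Y = total at-bats until the fourth success; negative binomial with r=4, p=0.26.
Var(Y) = r(1−p)/p² = 4·0.74 / 0.26² = 43.786982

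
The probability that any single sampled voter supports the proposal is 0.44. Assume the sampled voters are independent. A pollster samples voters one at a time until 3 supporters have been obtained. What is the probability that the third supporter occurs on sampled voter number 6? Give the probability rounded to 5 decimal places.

0.14960

Y = trial on which the third success occurs; negative binomial, r=3, p=0.44.
P(Y=6) = C(5,2) · p^3 · (1−p)^3
= 10 · 0.085184 · 0.17562 = 0.1495967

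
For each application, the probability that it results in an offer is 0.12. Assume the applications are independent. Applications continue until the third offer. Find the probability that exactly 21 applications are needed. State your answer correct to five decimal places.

Y = trial on which the third success occurs; negative binomial, r=3, p=0.12.
P(Y=21) = C(20,2) · p^3 · (1−p)^18
= 190 · 0.001728 · 0.10016 = 0.0328841

0.03288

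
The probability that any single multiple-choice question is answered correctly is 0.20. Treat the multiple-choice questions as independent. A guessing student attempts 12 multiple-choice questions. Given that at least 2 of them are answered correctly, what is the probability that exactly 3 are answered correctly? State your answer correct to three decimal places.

X ~ Binomial(12, 0.20). Want P(X=3 | X≥2) = P(X=3) / P(X≥2).
P(X=3) = C(12,3)·0.20^3·0.80^9 = 0.23622
P(X≥2) = 1 − 0.06872 − 0.20616 = 0.72512
Ratio = 0.23622 / 0.72512 = 0.32577

0.326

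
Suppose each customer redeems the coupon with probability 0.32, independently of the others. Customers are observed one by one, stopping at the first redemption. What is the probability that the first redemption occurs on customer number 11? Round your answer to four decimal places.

Geometric (trials to first success), p = 0.32.
P(Y = 11) = (1−p)^10 · p = 0.021139 · 0.32 = 0.006765

0.0068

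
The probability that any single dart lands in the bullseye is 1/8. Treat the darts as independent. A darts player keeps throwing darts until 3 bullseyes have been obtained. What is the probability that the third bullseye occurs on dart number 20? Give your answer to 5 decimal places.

Y = trial on which the third success occurs; negative binomial, r=3, p=0.125.
P(Y=20) = C(19,2) · p^3 · (1−p)^17
= 171 · 0.0019531 · 0.10331 = 0.0345035

0.03450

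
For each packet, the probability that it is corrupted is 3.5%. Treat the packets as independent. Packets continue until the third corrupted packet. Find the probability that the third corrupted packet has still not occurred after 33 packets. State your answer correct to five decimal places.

Needing more than 33 packets ⇔ fewer than 3 successes in the first 33. With X ~ Binomial(33, 0.035), P(Y > 33) = P(X ≤ 2).
  k=0: C(33,0)·0.035^0·0.965^33 = 0.3086039
  k=1: C(33,1)·0.035^1·0.965^32 = 0.3693652
  k=2: C(33,2)·0.035^2·0.965^31 = 0.2143467
P(X ≤ 2) = 0.8923157

0.89232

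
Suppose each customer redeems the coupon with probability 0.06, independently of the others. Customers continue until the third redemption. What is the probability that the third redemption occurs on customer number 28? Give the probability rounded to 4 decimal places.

Y = trial on which the third success occurs; negative binomial, r=3, p=0.06.
P(Y=28) = C(27,2) · p^3 · (1−p)^25
= 351 · 0.000216 · 0.21291 = 0.016142

0.0161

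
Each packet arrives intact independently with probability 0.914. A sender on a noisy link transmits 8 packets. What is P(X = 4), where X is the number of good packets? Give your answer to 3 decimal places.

0.003

X ~ Binomial(n=8, p=0.914).
P(X=4) = C(8,4) · p^4 · (1−p)^4
= 70 · 0.69789 · 5.4701e-05 = 0.00267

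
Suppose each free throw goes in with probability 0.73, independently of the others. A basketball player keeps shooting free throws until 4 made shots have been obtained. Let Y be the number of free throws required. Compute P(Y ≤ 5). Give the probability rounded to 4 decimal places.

Finishing within 5 free throws ⇔ at least 4 successes in the first 5. With X ~ Binomial(5, 0.73), P(Y ≤ 5) = 1 − P(X ≤ 3).
  k=0: C(5,0)·0.73^0·0.27^5 = 0.001435
  k=1: C(5,1)·0.73^1·0.27^4 = 0.019398
  k=2: C(5,2)·0.73^2·0.27^3 = 0.104891
  k=3: C(5,3)·0.73^3·0.27^2 = 0.283593
1 − 0.409317 = 0.590683

0.5907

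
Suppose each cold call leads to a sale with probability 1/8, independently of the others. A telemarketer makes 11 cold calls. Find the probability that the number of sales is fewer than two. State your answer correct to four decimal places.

X ~ Binomial(11, 0.125); P(X ≤ 1) = Σ C(11,k) p^k (1−p)^(11−k) over k:
  k=0: C(11,0)·0.125^0·0.875^11 = 0.230191
  k=1: C(11,1)·0.125^1·0.875^10 = 0.361729
Total = 0.591920

0.5919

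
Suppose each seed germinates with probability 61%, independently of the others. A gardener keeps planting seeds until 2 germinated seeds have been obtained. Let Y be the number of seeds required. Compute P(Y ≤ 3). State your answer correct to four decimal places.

0.6623

Finishing within 3 seeds ⇔ at least 2 successes in the first 3. With X ~ Binomial(3, 0.61), P(Y ≤ 3) = 1 − P(X ≤ 1).
  k=0: C(3,0)·0.61^0·0.39^3 = 0.059319
  k=1: C(3,1)·0.61^1·0.39^2 = 0.278343
1 − 0.337662 = 0.662338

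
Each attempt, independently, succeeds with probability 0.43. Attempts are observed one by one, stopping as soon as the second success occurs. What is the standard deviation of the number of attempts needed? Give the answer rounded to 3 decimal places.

2.483

Y = total attempts until the second success; negative binomial with r=2, p=0.43.
SD(Y) = √[r(1−p)/p²] = √(6.16549) = 2.48304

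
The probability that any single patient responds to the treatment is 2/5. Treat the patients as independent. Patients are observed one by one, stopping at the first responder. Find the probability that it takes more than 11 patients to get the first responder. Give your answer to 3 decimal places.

0.004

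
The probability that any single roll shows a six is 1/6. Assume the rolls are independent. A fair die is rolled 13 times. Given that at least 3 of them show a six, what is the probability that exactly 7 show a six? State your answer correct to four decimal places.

0.0055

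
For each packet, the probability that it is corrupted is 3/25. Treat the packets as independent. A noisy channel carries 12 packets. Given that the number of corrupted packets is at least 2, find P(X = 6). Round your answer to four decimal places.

X ~ Binomial(12, 0.12). Want P(X=6 | X≥2) = P(X=6) / P(X≥2).
P(X=6) = C(12,6)·0.12^6·0.88^6 = 0.001281
P(X≥2) = 1 − 0.215671 − 0.352916 = 0.431412
Ratio = 0.001281 / 0.431412 = 0.002970

0.0030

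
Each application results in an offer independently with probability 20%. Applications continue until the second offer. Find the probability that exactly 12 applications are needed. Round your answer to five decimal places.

0.04724

Y = trial on which the second success occurs; negative binomial, r=2, p=0.20.
P(Y=12) = C(11,1) · p^2 · (1−p)^10
= 11 · 0.04 · 0.10737 = 0.0472446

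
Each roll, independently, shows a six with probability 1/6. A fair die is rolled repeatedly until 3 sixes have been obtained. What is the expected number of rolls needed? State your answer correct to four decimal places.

18.0000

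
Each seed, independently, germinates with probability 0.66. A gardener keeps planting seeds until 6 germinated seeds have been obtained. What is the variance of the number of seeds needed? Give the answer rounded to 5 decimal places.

Y = total seeds until the sixth success; negative binomial with r=6, p=0.66.
Var(Y) = r(1−p)/p² = 6·0.34 / 0.66² = 4.6831956

4.68320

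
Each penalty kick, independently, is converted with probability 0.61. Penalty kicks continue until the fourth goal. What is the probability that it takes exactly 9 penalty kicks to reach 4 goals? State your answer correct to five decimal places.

0.06996

Y = trial on which the fourth success occurs; negative binomial, r=4, p=0.61.
P(Y=9) = C(8,3) · p^4 · (1−p)^5
= 56 · 0.13846 · 0.0090224 = 0.0699569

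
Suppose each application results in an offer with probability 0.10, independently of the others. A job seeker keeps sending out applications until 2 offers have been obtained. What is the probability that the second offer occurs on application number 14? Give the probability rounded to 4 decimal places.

Y = trial on which the second success occurs; negative binomial, r=2, p=0.10.
P(Y=14) = C(13,1) · p^2 · (1−p)^12
= 13 · 0.01 · 0.28243 = 0.036716

0.0367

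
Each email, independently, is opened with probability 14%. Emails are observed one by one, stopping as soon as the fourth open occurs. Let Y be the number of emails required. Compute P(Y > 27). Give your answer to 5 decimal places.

Needing more than 27 emails ⇔ fewer than 4 successes in the first 27. With X ~ Binomial(27, 0.14), P(Y > 27) = P(X ≤ 3).
  k=0: C(27,0)·0.14^0·0.86^27 = 0.0170396
  k=1: C(27,1)·0.14^1·0.86^26 = 0.0748948
  k=2: C(27,2)·0.14^2·0.86^25 = 0.1584982
  k=3: C(27,3)·0.14^3·0.86^24 = 0.2150170
P(X ≤ 3) = 0.4654496

0.46545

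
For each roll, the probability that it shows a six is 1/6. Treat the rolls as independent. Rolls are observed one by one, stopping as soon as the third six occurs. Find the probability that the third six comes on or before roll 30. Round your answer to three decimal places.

0.897

Finishing within 30 rolls ⇔ at least 3 successes in the first 30. With X ~ Binomial(30, 0.166667), P(Y ≤ 30) = 1 − P(X ≤ 2).
  k=0: C(30,0)·0.166667^0·0.833333^30 = 0.00421
  k=1: C(30,1)·0.166667^1·0.833333^29 = 0.02528
  k=2: C(30,2)·0.166667^2·0.833333^28 = 0.07330
1 − 0.10279 = 0.89721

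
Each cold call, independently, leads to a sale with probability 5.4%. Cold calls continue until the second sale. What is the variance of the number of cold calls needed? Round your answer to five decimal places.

Y = total cold calls until the second success; negative binomial with r=2, p=0.054.
Var(Y) = r(1−p)/p² = 2·0.946 / 0.054² = 648.8340192

648.83402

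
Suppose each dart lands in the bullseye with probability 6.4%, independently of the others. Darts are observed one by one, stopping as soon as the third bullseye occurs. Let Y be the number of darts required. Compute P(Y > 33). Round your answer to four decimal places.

0.6455

Needing more than 33 darts ⇔ fewer than 3 successes in the first 33. With X ~ Binomial(33, 0.064), P(Y > 33) = P(X ≤ 2).
  k=0: C(33,0)·0.064^0·0.936^33 = 0.112746
  k=1: C(33,1)·0.064^1·0.936^32 = 0.254402
  k=2: C(33,2)·0.064^2·0.936^31 = 0.278320
P(X ≤ 2) = 0.645469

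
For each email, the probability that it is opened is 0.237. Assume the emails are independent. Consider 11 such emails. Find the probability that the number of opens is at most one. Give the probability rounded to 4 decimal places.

0.2254

X ~ Binomial(11, 0.237); P(X ≤ 1) = Σ C(11,k) p^k (1−p)^(11−k) over k:
  k=0: C(11,0)·0.237^0·0.763^11 = 0.051023
  k=1: C(11,1)·0.237^1·0.763^10 = 0.174336
Total = 0.225359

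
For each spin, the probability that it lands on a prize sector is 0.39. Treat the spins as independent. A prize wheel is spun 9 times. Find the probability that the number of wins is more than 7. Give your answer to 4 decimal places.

0.0031

X ~ Binomial(9, 0.39); P(X ≥ 8) = Σ C(9,k) p^k (1−p)^(9−k) over k:
  k=8: C(9,8)·0.39^8·0.61^1 = 0.002938
  k=9: C(9,9)·0.39^9·0.61^0 = 0.000209
Total = 0.003147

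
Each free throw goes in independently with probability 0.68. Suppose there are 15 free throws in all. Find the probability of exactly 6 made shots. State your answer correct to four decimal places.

X ~ Binomial(n=15, p=0.68).
P(X=6) = C(15,6) · p^6 · (1−p)^9
= 5005 · 0.098867 · 3.5184e-05 = 0.017410

0.0174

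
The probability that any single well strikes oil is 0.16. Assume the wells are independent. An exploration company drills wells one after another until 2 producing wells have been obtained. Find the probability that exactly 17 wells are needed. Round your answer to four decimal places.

Y = trial on which the second success occurs; negative binomial, r=2, p=0.16.
P(Y=17) = C(16,1) · p^2 · (1−p)^15
= 16 · 0.0256 · 0.073146 = 0.029961

0.0300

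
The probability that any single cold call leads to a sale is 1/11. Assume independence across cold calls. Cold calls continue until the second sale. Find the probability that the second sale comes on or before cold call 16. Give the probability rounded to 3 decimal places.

Finishing within 16 cold calls ⇔ at least 2 successes in the first 16. With X ~ Binomial(16, 0.090909), P(Y ≤ 16) = 1 − P(X ≤ 1).
  k=0: C(16,0)·0.090909^0·0.909091^16 = 0.21763
  k=1: C(16,1)·0.090909^1·0.909091^15 = 0.34821
1 − 0.56584 = 0.43416

0.434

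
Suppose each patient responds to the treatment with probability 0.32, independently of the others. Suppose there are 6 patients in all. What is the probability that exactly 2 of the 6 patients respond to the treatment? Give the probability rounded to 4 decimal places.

X ~ Binomial(n=6, p=0.32).
P(X=2) = C(6,2) · p^2 · (1−p)^4
= 15 · 0.1024 · 0.21381 = 0.328418

0.3284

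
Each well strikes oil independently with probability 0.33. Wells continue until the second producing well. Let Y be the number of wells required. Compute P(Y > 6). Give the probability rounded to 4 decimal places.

0.3578

Needing more than 6 wells ⇔ fewer than 2 successes in the first 6. With X ~ Binomial(6, 0.33), P(Y > 6) = P(X ≤ 1).
  k=0: C(6,0)·0.33^0·0.67^6 = 0.090458
  k=1: C(6,1)·0.33^1·0.67^5 = 0.267325
P(X ≤ 1) = 0.357783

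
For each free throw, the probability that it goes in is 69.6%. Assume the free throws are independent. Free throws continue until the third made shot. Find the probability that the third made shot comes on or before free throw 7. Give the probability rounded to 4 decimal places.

Finishing within 7 free throws ⇔ at least 3 successes in the first 7. With X ~ Binomial(7, 0.696), P(Y ≤ 7) = 1 − P(X ≤ 2).
  k=0: C(7,0)·0.696^0·0.304^7 = 0.000240
  k=1: C(7,1)·0.696^1·0.304^6 = 0.003845
  k=2: C(7,2)·0.696^2·0.304^5 = 0.026412
1 − 0.030498 = 0.969502

0.9695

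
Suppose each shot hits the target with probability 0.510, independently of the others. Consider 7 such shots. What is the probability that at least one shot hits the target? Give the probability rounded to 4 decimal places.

P(at least one) = 1 − P(none) = 1 − (1 − 0.51)^7
= 1 − 0.006782 = 0.993218

0.9932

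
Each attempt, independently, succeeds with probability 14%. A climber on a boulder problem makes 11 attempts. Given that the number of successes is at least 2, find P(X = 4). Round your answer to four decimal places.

0.0941

X ~ Binomial(11, 0.14). Want P(X=4 | X≥2) = P(X=4) / P(X≥2).
P(X=4) = C(11,4)·0.14^4·0.86^7 = 0.044108
P(X≥2) = 1 − 0.190319 − 0.340804 = 0.468876
Ratio = 0.044108 / 0.468876 = 0.094071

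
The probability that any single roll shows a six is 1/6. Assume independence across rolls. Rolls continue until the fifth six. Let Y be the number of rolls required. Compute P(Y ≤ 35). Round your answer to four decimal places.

Finishing within 35 rolls ⇔ at least 5 successes in the first 35. With X ~ Binomial(35, 0.166667), P(Y ≤ 35) = 1 − P(X ≤ 4).
  k=0: C(35,0)·0.166667^0·0.833333^35 = 0.001693
  k=1: C(35,1)·0.166667^1·0.833333^34 = 0.011851
  k=2: C(35,2)·0.166667^2·0.833333^33 = 0.040293
  k=3: C(35,3)·0.166667^3·0.833333^32 = 0.088645
  k=4: C(35,4)·0.166667^4·0.833333^31 = 0.141833
1 − 0.284315 = 0.715685

0.7157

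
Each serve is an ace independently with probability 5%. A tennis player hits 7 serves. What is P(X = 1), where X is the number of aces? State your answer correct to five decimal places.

0.25728

X ~ Binomial(n=7, p=0.05).
P(X=1) = C(7,1) · p^1 · (1−p)^6
= 7 · 0.05 · 0.73509 = 0.2572822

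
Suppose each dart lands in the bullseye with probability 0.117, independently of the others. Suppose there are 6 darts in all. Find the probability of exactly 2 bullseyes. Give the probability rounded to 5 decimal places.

X ~ Binomial(n=6, p=0.117).
P(X=2) = C(6,2) · p^2 · (1−p)^4
= 15 · 0.013689 · 0.60791 = 0.1248262

0.12483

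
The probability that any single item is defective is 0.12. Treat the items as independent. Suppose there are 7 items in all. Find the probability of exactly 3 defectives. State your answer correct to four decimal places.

0.0363

X ~ Binomial(n=7, p=0.12).
P(X=3) = C(7,3) · p^3 · (1−p)^4
= 35 · 0.001728 · 0.5997 = 0.036270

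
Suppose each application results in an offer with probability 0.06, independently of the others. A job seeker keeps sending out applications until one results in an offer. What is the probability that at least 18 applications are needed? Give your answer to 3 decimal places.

Y = number of applications to the first success; geometric, p = 0.06.
P(Y > 17) = P(first 17 all fail) = (1−p)^17 = 0.34928

0.349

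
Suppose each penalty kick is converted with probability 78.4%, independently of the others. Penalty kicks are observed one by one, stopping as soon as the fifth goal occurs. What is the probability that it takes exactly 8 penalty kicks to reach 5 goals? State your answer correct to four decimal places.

Y = trial on which the fifth success occurs; negative binomial, r=5, p=0.784.
P(Y=8) = C(7,4) · p^5 · (1−p)^3
= 35 · 0.2962 · 0.010078 = 0.104474

0.1045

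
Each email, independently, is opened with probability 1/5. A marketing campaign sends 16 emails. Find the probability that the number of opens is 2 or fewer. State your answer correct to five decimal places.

0.35184

X ~ Binomial(16, 0.20); P(X ≤ 2) = Σ C(16,k) p^k (1−p)^(16−k) over k:
  k=0: C(16,0)·0.20^0·0.80^16 = 0.0281475
  k=1: C(16,1)·0.20^1·0.80^15 = 0.1125900
  k=2: C(16,2)·0.20^2·0.80^14 = 0.2111062
Total = 0.3518437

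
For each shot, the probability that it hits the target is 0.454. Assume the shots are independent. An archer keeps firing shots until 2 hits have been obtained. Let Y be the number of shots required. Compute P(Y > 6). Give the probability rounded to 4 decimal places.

0.1587

Needing more than 6 shots ⇔ fewer than 2 successes in the first 6. With X ~ Binomial(6, 0.454), P(Y > 6) = P(X ≤ 1).
  k=0: C(6,0)·0.454^0·0.546^6 = 0.026495
  k=1: C(6,1)·0.454^1·0.546^5 = 0.132181
P(X ≤ 1) = 0.158676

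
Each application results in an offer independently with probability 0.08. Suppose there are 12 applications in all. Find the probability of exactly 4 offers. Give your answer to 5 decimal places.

0.01041

X ~ Binomial(n=12, p=0.08).
P(X=4) = C(12,4) · p^4 · (1−p)^8
= 495 · 4.096e-05 · 0.51322 = 0.0104056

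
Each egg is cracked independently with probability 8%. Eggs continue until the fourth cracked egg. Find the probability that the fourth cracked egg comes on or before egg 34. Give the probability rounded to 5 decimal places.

0.28755

Finishing within 34 eggs ⇔ at least 4 successes in the first 34. With X ~ Binomial(34, 0.08), P(Y ≤ 34) = 1 − P(X ≤ 3).
  k=0: C(34,0)·0.08^0·0.92^34 = 0.0587200
  k=1: C(34,1)·0.08^1·0.92^33 = 0.1736070
  k=2: C(34,2)·0.08^2·0.92^32 = 0.2490883
  k=3: C(34,3)·0.08^3·0.92^31 = 0.2310384
1 − 0.7124537 = 0.2875463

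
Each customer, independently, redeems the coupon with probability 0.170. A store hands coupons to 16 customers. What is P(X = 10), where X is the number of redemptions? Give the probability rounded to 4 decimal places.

0.0001

X ~ Binomial(n=16, p=0.17).
P(X=10) = C(16,10) · p^10 · (1−p)^6
= 8008 · 2.016e-08 · 0.32694 = 0.000053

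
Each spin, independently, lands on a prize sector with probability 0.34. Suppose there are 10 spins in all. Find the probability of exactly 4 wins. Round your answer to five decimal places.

0.23195

X ~ Binomial(n=10, p=0.34).
P(X=4) = C(10,4) · p^4 · (1−p)^6
= 210 · 0.013363 · 0.082654 = 0.2319522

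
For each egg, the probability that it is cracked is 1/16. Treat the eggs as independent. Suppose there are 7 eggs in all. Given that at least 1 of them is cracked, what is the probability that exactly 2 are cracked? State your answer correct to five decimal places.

X ~ Binomial(7, 0.0625). Want P(X=2 | X≥1) = P(X=2) / P(X≥1).
P(X=2) = C(7,2)·0.0625^2·0.9375^5 = 0.0594067
P(X≥1) = 1 − 0.6365008 = 0.3634992
Ratio = 0.0594067 / 0.3634992 = 0.1634302

0.16343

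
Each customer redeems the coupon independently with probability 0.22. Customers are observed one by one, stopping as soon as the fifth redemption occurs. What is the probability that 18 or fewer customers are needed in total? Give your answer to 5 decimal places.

0.36130

Finishing within 18 customers ⇔ at least 5 successes in the first 18. With X ~ Binomial(18, 0.22), P(Y ≤ 18) = 1 − P(X ≤ 4).
  k=0: C(18,0)·0.22^0·0.78^18 = 0.0114210
  k=1: C(18,1)·0.22^1·0.78^17 = 0.0579834
  k=2: C(18,2)·0.22^2·0.78^16 = 0.1390114
  k=3: C(18,3)·0.22^3·0.78^15 = 0.2091112
  k=4: C(18,4)·0.22^4·0.78^14 = 0.2211753
1 − 0.6387022 = 0.3612978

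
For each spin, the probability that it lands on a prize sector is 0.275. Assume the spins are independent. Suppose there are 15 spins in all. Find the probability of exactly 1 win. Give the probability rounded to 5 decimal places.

0.04573

X ~ Binomial(n=15, p=0.275).
P(X=1) = C(15,1) · p^1 · (1−p)^14
= 15 · 0.275 · 0.011085 = 0.0457252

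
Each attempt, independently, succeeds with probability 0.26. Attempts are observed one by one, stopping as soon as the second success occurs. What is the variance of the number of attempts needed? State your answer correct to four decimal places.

Y = total attempts until the second success; negative binomial with r=2, p=0.26.
Var(Y) = r(1−p)/p² = 2·0.74 / 0.26² = 21.893491

21.8935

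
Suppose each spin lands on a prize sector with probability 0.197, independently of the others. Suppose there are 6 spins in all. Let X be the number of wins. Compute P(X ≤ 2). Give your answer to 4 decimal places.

X ~ Binomial(6, 0.197); P(X ≤ 2) = Σ C(6,k) p^k (1−p)^(6−k) over k:
  k=0: C(6,0)·0.197^0·0.803^6 = 0.268098
  k=1: C(6,1)·0.197^1·0.803^5 = 0.394635
  k=2: C(6,2)·0.197^2·0.803^4 = 0.242039
Total = 0.904772

0.9048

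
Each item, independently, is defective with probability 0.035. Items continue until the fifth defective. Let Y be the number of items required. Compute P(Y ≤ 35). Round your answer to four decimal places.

Finishing within 35 items ⇔ at least 5 successes in the first 35. With X ~ Binomial(35, 0.035), P(Y ≤ 35) = 1 − P(X ≤ 4).
  k=0: C(35,0)·0.035^0·0.965^35 = 0.287380
  k=1: C(35,1)·0.035^1·0.965^34 = 0.364808
  k=2: C(35,2)·0.035^2·0.965^33 = 0.224934
  k=3: C(35,3)·0.035^3·0.965^32 = 0.089740
  k=4: C(35,4)·0.035^4·0.965^31 = 0.026039
1 − 0.992901 = 0.007099

0.0071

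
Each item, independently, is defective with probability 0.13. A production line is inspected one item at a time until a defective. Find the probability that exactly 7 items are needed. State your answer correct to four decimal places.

Geometric (trials to first success), p = 0.13.
P(Y = 7) = (1−p)^6 · p = 0.43363 · 0.13 = 0.056371

0.0564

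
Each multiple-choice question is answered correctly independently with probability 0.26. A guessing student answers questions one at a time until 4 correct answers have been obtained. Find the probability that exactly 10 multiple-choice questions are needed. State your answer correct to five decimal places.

Y = trial on which the fourth success occurs; negative binomial, r=4, p=0.26.
P(Y=10) = C(9,3) · p^4 · (1−p)^6
= 84 · 0.0045698 · 0.16421 = 0.0630323

0.06303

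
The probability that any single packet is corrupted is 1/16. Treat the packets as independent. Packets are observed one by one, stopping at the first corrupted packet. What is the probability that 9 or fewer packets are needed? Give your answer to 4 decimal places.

0.4406

Y = number of packets to the first success; geometric, p = 0.0625.
P(Y ≤ 9) = 1 − (1−p)^9 = 1 − 0.559425 = 0.440575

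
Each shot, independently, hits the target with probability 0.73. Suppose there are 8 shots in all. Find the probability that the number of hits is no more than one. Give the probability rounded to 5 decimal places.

0.00064

X ~ Binomial(8, 0.73); P(X ≤ 1) = Σ C(8,k) p^k (1−p)^(8−k) over k:
  k=0: C(8,0)·0.73^0·0.27^8 = 0.0000282
  k=1: C(8,1)·0.73^1·0.27^7 = 0.0006109
Total = 0.0006391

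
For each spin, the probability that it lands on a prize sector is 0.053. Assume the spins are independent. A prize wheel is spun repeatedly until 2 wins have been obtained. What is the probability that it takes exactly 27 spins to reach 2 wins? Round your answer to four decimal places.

0.0187

Y = trial on which the second success occurs; negative binomial, r=2, p=0.053.
P(Y=27) = C(26,1) · p^2 · (1−p)^25
= 26 · 0.002809 · 0.2563 = 0.018719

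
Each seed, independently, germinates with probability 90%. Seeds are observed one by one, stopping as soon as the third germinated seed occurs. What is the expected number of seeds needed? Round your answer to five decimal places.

3.33333

Y = total seeds until the third success; negative binomial with r=3, p=0.90.
E[Y] = r / p = 3 / 0.90 = 3.3333333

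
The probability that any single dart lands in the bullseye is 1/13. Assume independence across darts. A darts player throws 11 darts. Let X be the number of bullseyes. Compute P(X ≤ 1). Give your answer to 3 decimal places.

0.795

X ~ Binomial(11, 0.076923); P(X ≤ 1) = Σ C(11,k) p^k (1−p)^(11−k) over k:
  k=0: C(11,0)·0.076923^0·0.923077^11 = 0.41459
  k=1: C(11,1)·0.076923^1·0.923077^10 = 0.38004
Total = 0.79463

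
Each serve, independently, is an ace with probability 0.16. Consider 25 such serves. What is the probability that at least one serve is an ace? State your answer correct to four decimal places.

P(at least one) = 1 − P(none) = 1 − (1 − 0.16)^25
= 1 − 0.012793 = 0.987207

0.9872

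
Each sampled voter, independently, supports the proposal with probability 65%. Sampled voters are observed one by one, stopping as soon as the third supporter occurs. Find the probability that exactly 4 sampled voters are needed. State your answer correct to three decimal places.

0.288

Y = trial on which the third success occurs; negative binomial, r=3, p=0.65.
P(Y=4) = C(3,2) · p^3 · (1−p)^1
= 3 · 0.27463 · 0.35 = 0.28836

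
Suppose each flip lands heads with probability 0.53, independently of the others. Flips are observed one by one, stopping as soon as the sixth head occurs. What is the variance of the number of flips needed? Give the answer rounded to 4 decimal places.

Y = total flips until the sixth success; negative binomial with r=6, p=0.53.
Var(Y) = r(1−p)/p² = 6·0.47 / 0.53² = 10.039160

10.0392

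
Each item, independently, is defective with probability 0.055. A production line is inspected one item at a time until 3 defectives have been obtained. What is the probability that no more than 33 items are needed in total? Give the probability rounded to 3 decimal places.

Finishing within 33 items ⇔ at least 3 successes in the first 33. With X ~ Binomial(33, 0.055), P(Y ≤ 33) = 1 − P(X ≤ 2).
  k=0: C(33,0)·0.055^0·0.945^33 = 0.15461
  k=1: C(33,1)·0.055^1·0.945^32 = 0.29696
  k=2: C(33,2)·0.055^2·0.945^31 = 0.27653
1 − 0.72810 = 0.27190

0.272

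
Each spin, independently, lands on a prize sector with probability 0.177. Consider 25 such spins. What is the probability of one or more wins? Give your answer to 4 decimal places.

0.9923

P(at least one) = 1 − P(none) = 1 − (1 − 0.177)^25
= 1 − 0.007674 = 0.992326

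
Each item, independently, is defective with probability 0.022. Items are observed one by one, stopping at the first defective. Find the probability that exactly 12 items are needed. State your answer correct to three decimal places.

Geometric (trials to first success), p = 0.022.
P(Y = 12) = (1−p)^11 · p = 0.78294 · 0.022 = 0.01722

0.017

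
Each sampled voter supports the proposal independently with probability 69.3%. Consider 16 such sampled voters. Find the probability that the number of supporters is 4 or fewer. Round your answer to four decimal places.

0.0003

X ~ Binomial(16, 0.693); P(X ≤ 4) = Σ C(16,k) p^k (1−p)^(16−k) over k:
  k=0: C(16,0)·0.693^0·0.307^16 = 0.000000
  k=1: C(16,1)·0.693^1·0.307^15 = 0.000000
  k=2: C(16,2)·0.693^2·0.307^14 = 0.000004
  k=3: C(16,3)·0.693^3·0.307^13 = 0.000040
  k=4: C(16,4)·0.693^4·0.307^12 = 0.000294
Total = 0.000338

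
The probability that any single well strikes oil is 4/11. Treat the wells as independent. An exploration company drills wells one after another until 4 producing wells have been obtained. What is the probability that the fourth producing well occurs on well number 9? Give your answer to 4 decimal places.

Y = trial on which the fourth success occurs; negative binomial, r=4, p=0.363636.
P(Y=9) = C(8,3) · p^4 · (1−p)^5
= 56 · 0.017485 · 0.10436 = 0.102184

0.1022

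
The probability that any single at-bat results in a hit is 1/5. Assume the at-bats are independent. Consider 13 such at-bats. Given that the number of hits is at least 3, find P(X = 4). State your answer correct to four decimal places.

0.3081

X ~ Binomial(13, 0.20). Want P(X=4 | X≥3) = P(X=4) / P(X≥3).
P(X=4) = C(13,4)·0.20^4·0.80^9 = 0.153545
P(X≥3) = 1 − 0.054976 − 0.178671 − 0.268006 = 0.498348
Ratio = 0.153545 / 0.498348 = 0.308108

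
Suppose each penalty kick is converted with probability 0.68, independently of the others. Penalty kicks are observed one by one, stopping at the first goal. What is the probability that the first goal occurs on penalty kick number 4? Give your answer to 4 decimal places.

0.0223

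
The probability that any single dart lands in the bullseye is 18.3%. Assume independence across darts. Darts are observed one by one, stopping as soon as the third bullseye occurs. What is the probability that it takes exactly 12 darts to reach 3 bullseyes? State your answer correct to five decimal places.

Y = trial on which the third success occurs; negative binomial, r=3, p=0.183.
P(Y=12) = C(11,2) · p^3 · (1−p)^9
= 55 · 0.0061285 · 0.16218 = 0.0546656

0.05467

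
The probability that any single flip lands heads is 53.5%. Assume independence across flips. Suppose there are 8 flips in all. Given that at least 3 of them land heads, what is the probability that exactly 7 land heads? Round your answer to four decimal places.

X ~ Binomial(8, 0.535). Want P(X=7 | X≥3) = P(X=7) / P(X≥3).
P(X=7) = C(8,7)·0.535^7·0.465^1 = 0.046668
P(X≥3) = 1 − 0.002186 − 0.020119 − 0.081018 = 0.896676
Ratio = 0.046668 / 0.896676 = 0.052046

0.0520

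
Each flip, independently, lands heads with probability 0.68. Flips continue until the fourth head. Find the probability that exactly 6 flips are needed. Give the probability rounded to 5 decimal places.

Y = trial on which the fourth success occurs; negative binomial, r=4, p=0.68.
P(Y=6) = C(5,3) · p^4 · (1−p)^2
= 10 · 0.21381 · 0.1024 = 0.2189453

0.21895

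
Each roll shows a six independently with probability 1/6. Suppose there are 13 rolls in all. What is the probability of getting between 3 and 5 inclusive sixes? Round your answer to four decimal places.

X ~ Binomial(13, 0.166667); P(3 ≤ X ≤ 5) = Σ C(13,k) p^k (1−p)^(13−k) over k:
  k=3: C(13,3)·0.166667^3·0.833333^10 = 0.213845
  k=4: C(13,4)·0.166667^4·0.833333^9 = 0.106923
  k=5: C(13,5)·0.166667^5·0.833333^8 = 0.038492
Total = 0.359260

0.3593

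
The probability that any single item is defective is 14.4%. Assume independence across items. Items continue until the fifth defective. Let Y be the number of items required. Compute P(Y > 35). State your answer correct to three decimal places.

Needing more than 35 items ⇔ fewer than 5 successes in the first 35. With X ~ Binomial(35, 0.144), P(Y > 35) = P(X ≤ 4).
  k=0: C(35,0)·0.144^0·0.856^35 = 0.00433
  k=1: C(35,1)·0.144^1·0.856^34 = 0.02550
  k=2: C(35,2)·0.144^2·0.856^33 = 0.07292
  k=3: C(35,3)·0.144^3·0.856^32 = 0.13495
  k=4: C(35,4)·0.144^4·0.856^31 = 0.18161
P(X ≤ 4) = 0.41931

0.419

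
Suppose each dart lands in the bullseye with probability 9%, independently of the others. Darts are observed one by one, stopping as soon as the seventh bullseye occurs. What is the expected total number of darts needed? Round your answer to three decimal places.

Y = total darts until the seventh success; negative binomial with r=7, p=0.09.
E[Y] = r / p = 7 / 0.09 = 77.77778

77.778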